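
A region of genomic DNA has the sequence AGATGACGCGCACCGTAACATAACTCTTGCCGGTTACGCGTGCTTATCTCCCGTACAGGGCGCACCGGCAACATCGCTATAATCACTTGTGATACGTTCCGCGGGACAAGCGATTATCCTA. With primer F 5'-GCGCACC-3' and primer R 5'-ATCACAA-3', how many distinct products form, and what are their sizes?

The forward primer GCGCACC matches the top strand at positions 8–14, 60–66.
The reverse primer's reverse complement is TTGTGAT, matching at positions 87–93.
Each forward site pairs with the reverse site to give a product ending at position 93: sizes 86, 34 bp.

Two products: 86 bp, 34 bp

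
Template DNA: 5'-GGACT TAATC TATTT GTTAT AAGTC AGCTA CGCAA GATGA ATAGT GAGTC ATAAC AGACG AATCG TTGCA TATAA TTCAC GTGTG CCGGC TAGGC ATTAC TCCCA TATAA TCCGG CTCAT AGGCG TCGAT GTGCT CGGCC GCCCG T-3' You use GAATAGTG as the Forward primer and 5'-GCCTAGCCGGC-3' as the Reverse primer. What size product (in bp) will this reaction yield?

Forward primer GAATAGTG is found on the top strand at positions 39–46.
Reverse complement of the reverse primer: GCCGGCTAGGC. This occurs on the top strand at positions 85–95.
Product length = (reverse-primer end) − (forward-primer start) + 1 = 95 − 39 + 1 = 57 bp.

57 bp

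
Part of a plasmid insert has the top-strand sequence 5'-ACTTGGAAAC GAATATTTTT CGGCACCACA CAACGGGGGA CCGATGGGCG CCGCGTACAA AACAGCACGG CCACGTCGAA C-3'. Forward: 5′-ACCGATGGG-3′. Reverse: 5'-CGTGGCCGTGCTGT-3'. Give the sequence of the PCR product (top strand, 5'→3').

5'-ACCGATGGGCGCCGCGTACAAAACAGCACGGCCACG-3'

The forward primer matches the template at positions 40–48.
Taking the reverse complement of CGTGGCCGTGCTGT gives ACAGCACGGCCACG, found at positions 62–75 on the template; the primer anneals here to the top strand with its 3' end pointing upstream.
The product is the template from position 40 through 75 (36 bp).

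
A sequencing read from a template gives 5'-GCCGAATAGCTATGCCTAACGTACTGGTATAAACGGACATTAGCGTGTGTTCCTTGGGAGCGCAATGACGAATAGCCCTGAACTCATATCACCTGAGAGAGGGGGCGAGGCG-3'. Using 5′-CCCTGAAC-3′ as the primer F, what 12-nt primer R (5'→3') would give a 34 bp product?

The forward primer binds at positions 76–83, so a 34 bp product ends at position 76 + 34 − 1 = 109.
The reverse primer anneals to the top strand over positions 98–109, i.e. to AGAGGGGGCGAG.
Its sequence written 5'→3' is the reverse complement: CTCGCCCCCTCT.

5'-CTCGCCCCCTCT-3'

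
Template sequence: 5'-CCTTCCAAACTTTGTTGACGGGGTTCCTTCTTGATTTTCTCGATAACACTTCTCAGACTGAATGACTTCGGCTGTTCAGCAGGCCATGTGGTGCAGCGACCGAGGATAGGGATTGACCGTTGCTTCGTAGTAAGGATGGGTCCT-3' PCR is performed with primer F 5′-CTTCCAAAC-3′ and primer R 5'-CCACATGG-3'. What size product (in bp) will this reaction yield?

Forward primer CTTCCAAAC is found on the top strand at positions 2–10.
Taking the reverse complement of CCACATGG gives CCATGTGG, found at positions 84–91 on the template; the primer anneals here to the top strand with its 3' end pointing upstream.
Product length = (reverse-primer end) − (forward-primer start) + 1 = 91 − 2 + 1 = 90 bp.

90 bp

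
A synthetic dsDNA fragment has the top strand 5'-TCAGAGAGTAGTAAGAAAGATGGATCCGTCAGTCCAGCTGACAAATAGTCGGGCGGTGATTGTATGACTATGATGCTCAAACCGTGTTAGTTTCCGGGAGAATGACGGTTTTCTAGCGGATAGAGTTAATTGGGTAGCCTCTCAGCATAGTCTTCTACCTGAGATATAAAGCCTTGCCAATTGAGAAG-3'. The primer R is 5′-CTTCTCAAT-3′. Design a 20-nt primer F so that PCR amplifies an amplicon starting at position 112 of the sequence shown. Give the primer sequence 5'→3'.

The reverse primer's reverse complement ATTGAGAAG matches the template at positions 180–188; the product starts at position 112.
The forward primer is identical to the top strand over positions 112–131: TCTAGCGGATAGAGTTAATT.

5'-TCTAGCGGATAGAGTTAATT-3'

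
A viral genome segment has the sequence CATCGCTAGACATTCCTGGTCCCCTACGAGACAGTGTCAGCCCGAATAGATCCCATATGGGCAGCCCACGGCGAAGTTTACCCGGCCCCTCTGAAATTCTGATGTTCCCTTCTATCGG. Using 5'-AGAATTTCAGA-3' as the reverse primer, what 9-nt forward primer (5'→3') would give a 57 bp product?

The reverse primer's reverse complement TCTGAAATTCT matches the template at positions 90–100, so the product ends at position 100.
A 57 bp product then starts at position 100 − 57 + 1 = 44.
The forward primer is identical to the top strand there: GAATAGATC.

5'-GAATAGATC-3'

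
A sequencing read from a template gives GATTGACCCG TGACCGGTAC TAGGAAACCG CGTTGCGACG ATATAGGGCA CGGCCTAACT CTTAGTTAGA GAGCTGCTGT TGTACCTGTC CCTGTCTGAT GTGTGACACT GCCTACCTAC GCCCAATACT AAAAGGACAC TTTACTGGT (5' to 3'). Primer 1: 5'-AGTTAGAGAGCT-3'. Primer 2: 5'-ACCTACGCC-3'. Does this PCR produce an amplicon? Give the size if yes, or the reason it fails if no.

Primer 1 (AGTTAGAGAGCT) matches the top strand at positions 64–75 (3' end points downstream).
Primer 2 (ACCTACGCC) also matches the top strand directly, at positions 115–123 — its reverse complement GGCGTAGGT is not present.
Both primers anneal to the bottom strand with 3' ends pointing the same way, so neither can prime synthesis back toward the other.

No product — both primers anneal to the same strand and extend in the same direction.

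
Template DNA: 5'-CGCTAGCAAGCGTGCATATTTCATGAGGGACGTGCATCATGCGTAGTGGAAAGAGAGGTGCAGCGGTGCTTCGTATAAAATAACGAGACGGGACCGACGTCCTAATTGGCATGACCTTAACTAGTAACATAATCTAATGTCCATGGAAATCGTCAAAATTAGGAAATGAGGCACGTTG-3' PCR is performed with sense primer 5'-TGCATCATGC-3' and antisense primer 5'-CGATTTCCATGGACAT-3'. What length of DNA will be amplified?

120 bp

Scanning the template, TGCATCATGC occurs at positions 33–42; this primer anneals to the bottom strand there with its 3' end pointing downstream.
The reverse primer's reverse complement is ATGTCCATGGAAATCG, which matches the template at positions 137–152.
The product runs from position 33 to position 152, so its length is 152 − 33 + 1 = 120 bp.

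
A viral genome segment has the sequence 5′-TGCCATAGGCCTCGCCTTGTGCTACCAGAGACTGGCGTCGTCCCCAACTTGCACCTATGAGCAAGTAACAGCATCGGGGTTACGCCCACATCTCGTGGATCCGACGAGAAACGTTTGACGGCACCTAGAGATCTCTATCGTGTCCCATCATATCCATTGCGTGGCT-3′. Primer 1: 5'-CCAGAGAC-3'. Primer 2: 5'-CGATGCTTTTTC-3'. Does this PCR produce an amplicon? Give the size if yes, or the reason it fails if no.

No product — primer 2 has no binding site in the template.

Primer 2 (CGATGCTTTTTC) does not match the top strand, and its reverse complement GAAAAAGCATCG does not match either.
With no annealing site for primer 2, no amplification occurs.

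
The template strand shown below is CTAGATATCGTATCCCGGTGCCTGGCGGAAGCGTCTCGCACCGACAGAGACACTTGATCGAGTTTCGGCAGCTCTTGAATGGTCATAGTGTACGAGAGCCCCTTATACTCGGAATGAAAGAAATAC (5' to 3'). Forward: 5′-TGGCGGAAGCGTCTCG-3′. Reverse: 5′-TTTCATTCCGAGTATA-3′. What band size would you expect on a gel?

97 bp

Forward primer TGGCGGAAGCGTCTCG is found on the top strand at positions 23–38.
Reverse complement of the reverse primer: TATACTCGGAATGAAA. This occurs on the top strand at positions 104–119.
Product length = (reverse-primer end) − (forward-primer start) + 1 = 119 − 23 + 1 = 97 bp.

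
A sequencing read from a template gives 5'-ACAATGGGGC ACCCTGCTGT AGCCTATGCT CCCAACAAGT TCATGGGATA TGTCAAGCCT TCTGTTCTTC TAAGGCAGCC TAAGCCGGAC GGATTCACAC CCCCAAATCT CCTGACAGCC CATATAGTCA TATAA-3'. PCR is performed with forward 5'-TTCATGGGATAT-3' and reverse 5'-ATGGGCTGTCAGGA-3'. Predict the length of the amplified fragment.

Forward primer TTCATGGGATAT is found on the top strand at positions 40–51.
Taking the reverse complement of ATGGGCTGTCAGGA gives TCCTGACAGCCCAT, found at positions 110–123 on the template; the primer anneals here to the top strand with its 3' end pointing upstream.
Product length = (reverse-primer end) − (forward-primer start) + 1 = 123 − 40 + 1 = 84 bp.

84 bp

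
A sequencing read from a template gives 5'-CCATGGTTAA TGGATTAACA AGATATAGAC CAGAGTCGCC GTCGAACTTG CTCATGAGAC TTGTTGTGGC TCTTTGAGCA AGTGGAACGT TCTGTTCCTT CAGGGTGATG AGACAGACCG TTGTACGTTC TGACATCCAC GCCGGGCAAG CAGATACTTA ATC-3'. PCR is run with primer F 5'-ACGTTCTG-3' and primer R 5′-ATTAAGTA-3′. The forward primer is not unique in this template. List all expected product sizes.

76 bp, 38 bp

The forward primer ACGTTCTG matches the top strand at positions 87–94, 125–132.
The reverse primer's reverse complement is TACTTAAT, matching at positions 155–162.
Each forward site pairs with the reverse site to give a product ending at position 162: sizes 76, 38 bp.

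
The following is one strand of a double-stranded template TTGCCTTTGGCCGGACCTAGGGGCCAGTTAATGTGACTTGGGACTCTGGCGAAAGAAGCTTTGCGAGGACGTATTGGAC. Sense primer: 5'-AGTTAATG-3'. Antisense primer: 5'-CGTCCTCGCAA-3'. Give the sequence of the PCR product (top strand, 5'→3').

5'-AGTTAATGTGACTTGGGACTCTGGCGAAAGAAGCTTTGCGAGGACG-3'

The forward primer matches the template at positions 26–33.
The reverse primer's reverse complement is TTGCGAGGACG, which matches the template at positions 61–71.
The product is the template from position 26 through 71 (46 bp).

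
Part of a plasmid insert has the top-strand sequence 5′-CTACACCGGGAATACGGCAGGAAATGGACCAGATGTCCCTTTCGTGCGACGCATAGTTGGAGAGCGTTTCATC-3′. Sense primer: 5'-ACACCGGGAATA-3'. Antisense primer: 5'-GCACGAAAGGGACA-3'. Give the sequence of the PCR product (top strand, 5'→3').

The forward primer matches the template at positions 3–14.
Taking the reverse complement of GCACGAAAGGGACA gives TGTCCCTTTCGTGC, found at positions 34–47 on the template; the primer anneals here to the top strand with its 3' end pointing upstream.
The product is the template from position 3 through 47 (45 bp).

5'-ACACCGGGAATACGGCAGGAAATGGACCAGATGTCCCTTTCGTGC-3'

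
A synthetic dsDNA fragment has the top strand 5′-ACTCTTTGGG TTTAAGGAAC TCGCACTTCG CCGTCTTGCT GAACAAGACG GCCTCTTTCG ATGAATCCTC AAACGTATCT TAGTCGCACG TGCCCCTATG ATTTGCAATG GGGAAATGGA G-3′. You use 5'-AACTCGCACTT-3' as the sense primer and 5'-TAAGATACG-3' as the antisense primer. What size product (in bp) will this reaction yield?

Forward primer AACTCGCACTT is found on the top strand at positions 18–28.
The reverse primer's reverse complement is CGTATCTTA, which matches the template at positions 74–82.
Product length = (reverse-primer end) − (forward-primer start) + 1 = 82 − 18 + 1 = 65 bp.

65 bp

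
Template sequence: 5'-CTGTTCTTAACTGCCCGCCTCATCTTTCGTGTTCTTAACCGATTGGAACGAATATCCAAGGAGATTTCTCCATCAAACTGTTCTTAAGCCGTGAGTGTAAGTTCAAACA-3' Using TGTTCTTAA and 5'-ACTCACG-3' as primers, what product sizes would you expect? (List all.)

The forward primer TGTTCTTAA matches the top strand at positions 2–10, 30–38, 79–87.
The reverse primer's reverse complement is CGTGAGT, matching at positions 90–96.
Each forward site pairs with the reverse site to give a product ending at position 96: sizes 95, 67, 18 bp.

95 bp, 67 bp, 18 bp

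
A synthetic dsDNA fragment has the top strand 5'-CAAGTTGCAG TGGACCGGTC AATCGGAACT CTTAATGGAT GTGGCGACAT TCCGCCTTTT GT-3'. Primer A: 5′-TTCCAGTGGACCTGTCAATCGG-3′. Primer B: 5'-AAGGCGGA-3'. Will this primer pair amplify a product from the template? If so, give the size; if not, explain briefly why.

No product — primer A has no binding site in the template.

Primer A (TTCCAGTGGACCTGTCAATCGG) does not match the top strand, and its reverse complement CCGATTGACAGGTCCACTGGAA does not match either.
With no annealing site for primer A, no amplification occurs.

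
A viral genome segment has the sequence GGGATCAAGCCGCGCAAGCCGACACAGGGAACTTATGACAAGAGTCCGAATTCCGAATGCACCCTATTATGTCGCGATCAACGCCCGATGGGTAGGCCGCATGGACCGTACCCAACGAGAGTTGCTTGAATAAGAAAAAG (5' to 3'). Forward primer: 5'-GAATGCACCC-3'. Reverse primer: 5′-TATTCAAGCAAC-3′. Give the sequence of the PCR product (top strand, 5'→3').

5'-GAATGCACCCTATTATGTCGCGATCAACGCCCGATGGGTAGGCCGCATGGACCGTACCCAACGAGAGTTGCTTGAATA-3'

Forward primer GAATGCACCC is found on the top strand at positions 55–64.
The reverse primer's reverse complement is GTTGCTTGAATA, which matches the template at positions 121–132.
The product is the template from position 55 through 132 (78 bp).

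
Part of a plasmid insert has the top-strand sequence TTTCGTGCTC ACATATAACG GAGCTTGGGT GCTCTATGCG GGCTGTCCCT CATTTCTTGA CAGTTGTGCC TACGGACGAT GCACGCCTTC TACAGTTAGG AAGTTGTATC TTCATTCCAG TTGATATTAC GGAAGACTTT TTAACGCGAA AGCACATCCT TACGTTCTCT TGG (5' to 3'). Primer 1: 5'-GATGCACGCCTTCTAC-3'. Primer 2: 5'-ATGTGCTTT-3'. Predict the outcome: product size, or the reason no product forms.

Yes — an 80 bp product.

Primer 1 (GATGCACGCCTTCTAC) matches the top strand at positions 78–93; it acts as a forward primer.
Primer 2's reverse complement is AAAGCACAT, matching the top strand at positions 149–157; it acts as a reverse primer.
The 3' ends face each other across positions 78–157, giving an 80 bp product.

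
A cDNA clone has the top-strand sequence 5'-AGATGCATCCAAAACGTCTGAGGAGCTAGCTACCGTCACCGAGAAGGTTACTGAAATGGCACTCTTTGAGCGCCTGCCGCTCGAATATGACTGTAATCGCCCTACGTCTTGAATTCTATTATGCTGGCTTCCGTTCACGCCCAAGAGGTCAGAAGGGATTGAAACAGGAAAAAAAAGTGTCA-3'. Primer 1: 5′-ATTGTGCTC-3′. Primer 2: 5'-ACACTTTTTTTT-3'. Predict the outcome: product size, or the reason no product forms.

No product — primer 1 has no binding site in the template.

Primer 1 (ATTGTGCTC) does not match the top strand, and its reverse complement GAGCACAAT does not match either.
With no annealing site for primer 1, no amplification occurs.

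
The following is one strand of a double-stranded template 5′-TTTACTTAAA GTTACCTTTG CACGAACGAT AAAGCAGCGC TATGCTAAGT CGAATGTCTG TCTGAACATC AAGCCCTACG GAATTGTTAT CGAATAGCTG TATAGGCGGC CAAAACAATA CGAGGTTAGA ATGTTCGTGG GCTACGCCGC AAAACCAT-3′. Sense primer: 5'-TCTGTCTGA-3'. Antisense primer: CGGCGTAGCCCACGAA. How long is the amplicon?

93 bp

Scanning the template, TCTGTCTGA occurs at positions 57–65; this primer anneals to the bottom strand there with its 3' end pointing downstream.
Taking the reverse complement of CGGCGTAGCCCACGAA gives TTCGTGGGCTACGCCG, found at positions 134–149 on the template; the primer anneals here to the top strand with its 3' end pointing upstream.
The product runs from position 57 to position 149, so its length is 149 − 57 + 1 = 93 bp.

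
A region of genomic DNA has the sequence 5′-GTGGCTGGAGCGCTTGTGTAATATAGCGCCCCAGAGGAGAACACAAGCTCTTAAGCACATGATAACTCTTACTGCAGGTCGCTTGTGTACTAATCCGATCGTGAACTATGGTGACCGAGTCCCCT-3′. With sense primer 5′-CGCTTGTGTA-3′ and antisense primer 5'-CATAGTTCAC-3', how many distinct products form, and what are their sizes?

Two products: 100 bp, 31 bp

The forward primer CGCTTGTGTA matches the top strand at positions 11–20, 80–89.
The reverse primer's reverse complement is GTGAACTATG, matching at positions 101–110.
Each forward site pairs with the reverse site to give a product ending at position 110: sizes 100, 31 bp.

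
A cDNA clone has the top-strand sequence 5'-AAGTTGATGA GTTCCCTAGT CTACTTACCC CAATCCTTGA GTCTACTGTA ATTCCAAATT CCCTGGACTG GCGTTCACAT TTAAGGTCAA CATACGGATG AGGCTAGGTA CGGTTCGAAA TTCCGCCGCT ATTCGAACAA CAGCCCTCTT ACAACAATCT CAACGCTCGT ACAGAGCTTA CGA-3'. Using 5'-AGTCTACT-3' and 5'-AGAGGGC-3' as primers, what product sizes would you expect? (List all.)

132 bp, 110 bp

The forward primer AGTCTACT matches the top strand at positions 18–25, 40–47.
The reverse primer's reverse complement is GCCCTCT, matching at positions 143–149.
Each forward site pairs with the reverse site to give a product ending at position 149: sizes 132, 110 bp.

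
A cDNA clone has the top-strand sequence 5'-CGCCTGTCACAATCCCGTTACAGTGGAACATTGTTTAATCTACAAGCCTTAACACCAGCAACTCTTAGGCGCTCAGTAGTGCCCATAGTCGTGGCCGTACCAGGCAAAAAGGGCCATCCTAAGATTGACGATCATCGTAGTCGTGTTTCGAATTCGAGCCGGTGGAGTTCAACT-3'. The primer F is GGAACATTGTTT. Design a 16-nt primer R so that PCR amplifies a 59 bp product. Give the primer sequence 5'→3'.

The forward primer binds at positions 25–36, so a 59 bp product ends at position 25 + 59 − 1 = 83.
The reverse primer anneals to the top strand over positions 68–83, i.e. to GGCGCTCAGTAGTGCC.
Its sequence written 5'→3' is the reverse complement: GGCACTACTGAGCGCC.

5'-GGCACTACTGAGCGCC-3'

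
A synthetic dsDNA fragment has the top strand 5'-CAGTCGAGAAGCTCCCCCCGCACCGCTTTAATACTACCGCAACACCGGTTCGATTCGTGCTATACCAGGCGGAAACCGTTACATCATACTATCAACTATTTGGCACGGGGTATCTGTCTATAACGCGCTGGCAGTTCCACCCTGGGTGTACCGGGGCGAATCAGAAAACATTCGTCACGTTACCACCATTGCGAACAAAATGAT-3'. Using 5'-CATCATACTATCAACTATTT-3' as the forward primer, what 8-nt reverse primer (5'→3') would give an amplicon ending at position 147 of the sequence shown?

5'-ACCCAGGG-3'

The forward primer binds at positions 82–101; the product's 3' end on the top strand is position 147.
The reverse primer anneals to the top strand over positions 140–147, i.e. to CCCTGGGT.
Its sequence written 5'→3' is the reverse complement: ACCCAGGG.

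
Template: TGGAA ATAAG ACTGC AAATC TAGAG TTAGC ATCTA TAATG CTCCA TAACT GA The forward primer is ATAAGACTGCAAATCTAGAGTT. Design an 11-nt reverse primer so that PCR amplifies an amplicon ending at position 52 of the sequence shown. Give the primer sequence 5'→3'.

The forward primer binds at positions 6–27; the product's 3' end on the top strand is position 52.
The reverse primer anneals to the top strand over positions 42–52, i.e. to TCCATAACTGA.
Its sequence written 5'→3' is the reverse complement: TCAGTTATGGA.

5'-TCAGTTATGGA-3'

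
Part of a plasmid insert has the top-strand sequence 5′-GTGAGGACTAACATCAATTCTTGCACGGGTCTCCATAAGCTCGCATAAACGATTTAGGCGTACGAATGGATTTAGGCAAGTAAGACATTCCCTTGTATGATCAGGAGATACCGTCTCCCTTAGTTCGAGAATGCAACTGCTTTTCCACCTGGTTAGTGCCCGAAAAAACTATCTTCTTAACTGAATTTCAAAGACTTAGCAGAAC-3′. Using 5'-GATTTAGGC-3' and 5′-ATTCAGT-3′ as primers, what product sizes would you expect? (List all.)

The forward primer GATTTAGGC matches the top strand at positions 51–59, 69–77.
The reverse primer's reverse complement is ACTGAAT, matching at positions 180–186.
Each forward site pairs with the reverse site to give a product ending at position 186: sizes 136, 118 bp.

136 bp, 118 bp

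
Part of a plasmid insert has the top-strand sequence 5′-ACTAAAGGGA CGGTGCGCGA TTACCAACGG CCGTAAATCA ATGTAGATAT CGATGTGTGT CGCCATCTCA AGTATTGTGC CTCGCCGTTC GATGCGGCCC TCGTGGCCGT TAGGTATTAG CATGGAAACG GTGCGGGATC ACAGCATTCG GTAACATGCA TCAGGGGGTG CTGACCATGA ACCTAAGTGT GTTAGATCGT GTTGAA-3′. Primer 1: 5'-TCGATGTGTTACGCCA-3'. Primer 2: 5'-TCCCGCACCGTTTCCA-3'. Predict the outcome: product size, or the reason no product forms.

No product — primer 1 has no binding site in the template.

Primer 1 (TCGATGTGTTACGCCA) does not match the top strand, and its reverse complement TGGCGTAACACATCGA does not match either.
With no annealing site for primer 1, no amplification occurs.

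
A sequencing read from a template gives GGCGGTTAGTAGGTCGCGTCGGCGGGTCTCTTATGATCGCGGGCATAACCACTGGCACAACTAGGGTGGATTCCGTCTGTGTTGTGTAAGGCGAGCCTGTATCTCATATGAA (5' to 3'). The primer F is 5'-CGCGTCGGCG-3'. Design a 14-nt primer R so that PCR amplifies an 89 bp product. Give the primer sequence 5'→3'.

5'-GATACAGGCTCGCC-3'

The forward primer binds at positions 15–24, so an 89 bp product ends at position 15 + 89 − 1 = 103.
The reverse primer anneals to the top strand over positions 90–103, i.e. to GGCGAGCCTGTATC.
Its sequence written 5'→3' is the reverse complement: GATACAGGCTCGCC.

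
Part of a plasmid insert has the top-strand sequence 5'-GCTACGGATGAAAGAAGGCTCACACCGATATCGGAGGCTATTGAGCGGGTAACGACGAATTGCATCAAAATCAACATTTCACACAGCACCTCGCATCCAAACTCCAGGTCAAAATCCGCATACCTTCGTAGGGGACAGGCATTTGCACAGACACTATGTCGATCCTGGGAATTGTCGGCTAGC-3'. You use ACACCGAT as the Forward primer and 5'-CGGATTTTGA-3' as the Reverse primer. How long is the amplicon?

97 bp

Forward primer ACACCGAT is found on the top strand at positions 22–29.
Taking the reverse complement of CGGATTTTGA gives TCAAAATCCG, found at positions 109–118 on the template; the primer anneals here to the top strand with its 3' end pointing upstream.
Product length = (reverse-primer end) − (forward-primer start) + 1 = 118 − 22 + 1 = 97 bp.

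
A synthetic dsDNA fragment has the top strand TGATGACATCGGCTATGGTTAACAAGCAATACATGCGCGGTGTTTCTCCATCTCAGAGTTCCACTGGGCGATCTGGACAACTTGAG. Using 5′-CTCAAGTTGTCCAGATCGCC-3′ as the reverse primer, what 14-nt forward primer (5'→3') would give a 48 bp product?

The reverse primer's reverse complement GGCGATCTGGACAACTTGAG matches the template at positions 67–86, so the product ends at position 86.
A 48 bp product then starts at position 86 − 48 + 1 = 39.
The forward primer is identical to the top strand there: GGTGTTTCTCCATC.

5'-GGTGTTTCTCCATC-3'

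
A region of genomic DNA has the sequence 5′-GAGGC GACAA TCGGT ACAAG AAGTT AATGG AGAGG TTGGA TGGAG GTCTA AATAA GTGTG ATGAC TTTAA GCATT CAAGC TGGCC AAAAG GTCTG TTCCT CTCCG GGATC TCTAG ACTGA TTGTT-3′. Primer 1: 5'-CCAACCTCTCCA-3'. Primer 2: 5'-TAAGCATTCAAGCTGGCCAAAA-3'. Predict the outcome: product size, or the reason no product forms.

Primer 1 (CCAACCTCTCCA) has reverse complement TGGAGAGGTTGG, which matches the top strand at positions 28–39; primer 1 anneals to the top strand there with its 3' end pointing upstream toward position 28.
Primer 2 (TAAGCATTCAAGCTGGCCAAAA) matches the top strand directly at positions 68–89; it anneals to the bottom strand with its 3' end pointing downstream toward position 89.
The 3' ends diverge (primer 1 extends toward position 1, primer 2 toward position 125), so the primers never converge on a shared product.

No product — the primers' 3' ends point away from each other.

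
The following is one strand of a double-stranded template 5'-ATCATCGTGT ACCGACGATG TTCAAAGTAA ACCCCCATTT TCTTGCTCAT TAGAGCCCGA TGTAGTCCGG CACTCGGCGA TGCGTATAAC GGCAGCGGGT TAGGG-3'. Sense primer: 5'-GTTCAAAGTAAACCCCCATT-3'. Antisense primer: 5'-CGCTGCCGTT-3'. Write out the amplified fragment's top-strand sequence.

Forward primer GTTCAAAGTAAACCCCCATT is found on the top strand at positions 20–39.
Reverse complement of the reverse primer: AACGGCAGCG. This occurs on the top strand at positions 88–97.
The product is the template from position 20 through 97 (78 bp).

5'-GTTCAAAGTAAACCCCCATTTTCTTGCTCATTAGAGCCCGATGTAGTCCGGCACTCGGCGATGCGTATAACGGCAGCG-3'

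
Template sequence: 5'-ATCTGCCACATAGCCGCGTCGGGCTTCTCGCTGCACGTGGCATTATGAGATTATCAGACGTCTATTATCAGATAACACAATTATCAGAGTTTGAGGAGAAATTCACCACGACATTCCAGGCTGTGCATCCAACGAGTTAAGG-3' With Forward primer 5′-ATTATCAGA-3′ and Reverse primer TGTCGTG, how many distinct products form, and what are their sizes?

The forward primer ATTATCAGA matches the top strand at positions 50–58, 64–72, 80–88.
The reverse primer's reverse complement is CACGACA, matching at positions 107–113.
Each forward site pairs with the reverse site to give a product ending at position 113: sizes 64, 50, 34 bp.

Three products: 64 bp, 50 bp, 34 bp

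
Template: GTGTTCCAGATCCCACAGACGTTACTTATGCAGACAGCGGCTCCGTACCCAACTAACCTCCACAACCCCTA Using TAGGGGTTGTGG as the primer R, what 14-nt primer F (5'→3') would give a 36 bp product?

5'-AGCGGCTCCGTACC-3'

The reverse primer's reverse complement CCACAACCCCTA matches the template at positions 60–71, so the product ends at position 71.
A 36 bp product then starts at position 71 − 36 + 1 = 36.
The forward primer is identical to the top strand there: AGCGGCTCCGTACC.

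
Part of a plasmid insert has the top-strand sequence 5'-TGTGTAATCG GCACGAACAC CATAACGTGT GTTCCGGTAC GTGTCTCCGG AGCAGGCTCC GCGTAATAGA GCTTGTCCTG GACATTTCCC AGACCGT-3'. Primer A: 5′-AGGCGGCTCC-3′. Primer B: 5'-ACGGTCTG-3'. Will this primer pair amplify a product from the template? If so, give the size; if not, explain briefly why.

Primer A (AGGCGGCTCC) does not match the top strand, and its reverse complement GGAGCCGCCT does not match either.
With no annealing site for primer A, no amplification occurs.

No product — primer A has no binding site in the template.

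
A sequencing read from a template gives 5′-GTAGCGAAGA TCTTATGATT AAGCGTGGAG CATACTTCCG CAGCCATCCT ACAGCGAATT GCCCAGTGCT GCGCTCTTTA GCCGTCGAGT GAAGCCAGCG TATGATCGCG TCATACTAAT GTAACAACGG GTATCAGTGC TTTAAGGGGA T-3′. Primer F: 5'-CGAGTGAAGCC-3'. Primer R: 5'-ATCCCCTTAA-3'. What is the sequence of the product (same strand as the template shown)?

The forward primer matches the template at positions 86–96.
Reverse complement of the reverse primer: TTAAGGGGAT. This occurs on the top strand at positions 142–151.
The product is the template from position 86 through 151 (66 bp).

5'-CGAGTGAAGCCAGCGTATGATCGCGTCATACTAATGTAACAACGGGTATCAGTGCTTTAAGGGGAT-3'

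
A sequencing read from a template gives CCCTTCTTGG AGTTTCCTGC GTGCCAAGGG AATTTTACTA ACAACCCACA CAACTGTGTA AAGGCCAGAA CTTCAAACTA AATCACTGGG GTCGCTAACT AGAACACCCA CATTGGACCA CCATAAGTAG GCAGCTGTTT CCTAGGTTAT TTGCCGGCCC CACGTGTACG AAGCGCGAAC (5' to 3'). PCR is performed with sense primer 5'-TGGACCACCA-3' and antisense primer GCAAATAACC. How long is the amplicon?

Scanning the template, TGGACCACCA occurs at positions 114–123; this primer anneals to the bottom strand there with its 3' end pointing downstream.
Reverse complement of the reverse primer: GGTTATTTGC. This occurs on the top strand at positions 145–154.
Product length = (reverse-primer end) − (forward-primer start) + 1 = 154 − 114 + 1 = 41 bp.

41 bp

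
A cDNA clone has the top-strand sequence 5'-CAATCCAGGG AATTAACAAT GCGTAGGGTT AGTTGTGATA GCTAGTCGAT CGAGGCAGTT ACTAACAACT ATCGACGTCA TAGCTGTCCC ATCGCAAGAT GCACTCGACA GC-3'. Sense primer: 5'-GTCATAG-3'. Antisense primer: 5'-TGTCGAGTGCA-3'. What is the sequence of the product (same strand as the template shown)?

5'-GTCATAGCTGTCCCATCGCAAGATGCACTCGACA-3'

Scanning the template, GTCATAG occurs at positions 77–83; this primer anneals to the bottom strand there with its 3' end pointing downstream.
Taking the reverse complement of TGTCGAGTGCA gives TGCACTCGACA, found at positions 100–110 on the template; the primer anneals here to the top strand with its 3' end pointing upstream.
The product is the template from position 77 through 110 (34 bp).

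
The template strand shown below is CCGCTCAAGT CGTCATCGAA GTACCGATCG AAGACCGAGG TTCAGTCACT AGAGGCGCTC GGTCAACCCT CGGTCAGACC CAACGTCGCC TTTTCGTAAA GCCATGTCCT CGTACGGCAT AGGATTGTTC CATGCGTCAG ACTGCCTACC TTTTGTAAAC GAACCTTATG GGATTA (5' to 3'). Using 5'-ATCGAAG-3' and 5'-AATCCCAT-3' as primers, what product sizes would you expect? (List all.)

The forward primer ATCGAAG matches the top strand at positions 15–21, 27–33.
The reverse primer's reverse complement is ATGGGATT, matching at positions 168–175.
Each forward site pairs with the reverse site to give a product ending at position 175: sizes 161, 149 bp.

161 bp, 149 bp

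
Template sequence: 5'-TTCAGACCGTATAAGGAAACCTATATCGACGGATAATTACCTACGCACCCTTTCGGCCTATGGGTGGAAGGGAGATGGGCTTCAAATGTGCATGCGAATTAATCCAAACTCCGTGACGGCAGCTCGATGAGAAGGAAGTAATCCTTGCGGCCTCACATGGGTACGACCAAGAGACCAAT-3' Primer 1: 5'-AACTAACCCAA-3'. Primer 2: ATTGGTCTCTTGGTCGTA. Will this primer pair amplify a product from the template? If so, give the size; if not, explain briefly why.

Primer 1 (AACTAACCCAA) does not match the top strand, and its reverse complement TTGGGTTAGTT does not match either.
With no annealing site for primer 1, no amplification occurs.

No product — primer 1 has no binding site in the template.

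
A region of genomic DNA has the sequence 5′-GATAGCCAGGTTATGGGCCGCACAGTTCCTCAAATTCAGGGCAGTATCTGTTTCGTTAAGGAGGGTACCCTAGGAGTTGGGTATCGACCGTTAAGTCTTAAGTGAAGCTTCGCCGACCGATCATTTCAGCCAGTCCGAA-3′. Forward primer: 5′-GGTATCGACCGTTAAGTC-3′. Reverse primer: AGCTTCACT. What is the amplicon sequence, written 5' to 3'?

Scanning the template, GGTATCGACCGTTAAGTC occurs at positions 80–97; this primer anneals to the bottom strand there with its 3' end pointing downstream.
Reverse complement of the reverse primer: AGTGAAGCT. This occurs on the top strand at positions 101–109.
The product is the template from position 80 through 109 (30 bp).

5'-GGTATCGACCGTTAAGTCTTAAGTGAAGCT-3'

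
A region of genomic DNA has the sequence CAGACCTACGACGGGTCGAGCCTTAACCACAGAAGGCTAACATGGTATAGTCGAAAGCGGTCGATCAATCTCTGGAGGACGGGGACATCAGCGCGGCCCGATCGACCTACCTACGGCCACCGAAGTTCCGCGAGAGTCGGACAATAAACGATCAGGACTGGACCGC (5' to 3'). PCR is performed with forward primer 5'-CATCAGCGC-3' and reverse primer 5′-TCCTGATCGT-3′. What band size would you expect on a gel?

The forward primer matches the template at positions 86–94.
Reverse complement of the reverse primer: ACGATCAGGA. This occurs on the top strand at positions 148–157.
The product runs from position 86 to position 157, so its length is 157 − 86 + 1 = 72 bp.

72 bp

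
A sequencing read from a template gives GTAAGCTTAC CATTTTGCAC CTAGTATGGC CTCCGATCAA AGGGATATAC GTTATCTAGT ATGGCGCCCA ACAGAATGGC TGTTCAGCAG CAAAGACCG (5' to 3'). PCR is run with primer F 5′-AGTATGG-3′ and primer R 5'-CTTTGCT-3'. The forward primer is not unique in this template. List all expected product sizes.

The forward primer AGTATGG matches the top strand at positions 23–29, 58–64.
The reverse primer's reverse complement is AGCAAAG, matching at positions 89–95.
Each forward site pairs with the reverse site to give a product ending at position 95: sizes 73, 38 bp.

73 bp, 38 bp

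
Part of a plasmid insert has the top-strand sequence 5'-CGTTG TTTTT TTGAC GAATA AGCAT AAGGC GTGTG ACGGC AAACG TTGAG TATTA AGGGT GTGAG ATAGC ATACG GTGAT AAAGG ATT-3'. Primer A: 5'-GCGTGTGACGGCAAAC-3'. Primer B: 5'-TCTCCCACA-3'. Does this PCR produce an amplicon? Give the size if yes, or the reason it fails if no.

Primer B (TCTCCCACA) does not match the top strand, and its reverse complement TGTGGGAGA does not match either.
With no annealing site for primer B, no amplification occurs.

No product — primer B has no binding site in the template.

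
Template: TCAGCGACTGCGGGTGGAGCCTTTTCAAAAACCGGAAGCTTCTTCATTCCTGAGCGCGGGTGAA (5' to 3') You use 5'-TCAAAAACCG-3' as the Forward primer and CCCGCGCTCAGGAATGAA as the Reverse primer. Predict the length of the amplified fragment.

36 bp

Scanning the template, TCAAAAACCG occurs at positions 25–34; this primer anneals to the bottom strand there with its 3' end pointing downstream.
Taking the reverse complement of CCCGCGCTCAGGAATGAA gives TTCATTCCTGAGCGCGGG, found at positions 43–60 on the template; the primer anneals here to the top strand with its 3' end pointing upstream.
The product runs from position 25 to position 60, so its length is 60 − 25 + 1 = 36 bp.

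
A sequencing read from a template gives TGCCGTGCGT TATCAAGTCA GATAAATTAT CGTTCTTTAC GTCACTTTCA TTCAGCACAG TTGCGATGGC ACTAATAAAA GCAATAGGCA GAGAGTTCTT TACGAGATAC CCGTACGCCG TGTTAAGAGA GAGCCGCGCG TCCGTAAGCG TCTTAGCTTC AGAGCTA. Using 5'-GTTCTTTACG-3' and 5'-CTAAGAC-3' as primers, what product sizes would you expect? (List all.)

The forward primer GTTCTTTACG matches the top strand at positions 32–41, 95–104.
The reverse primer's reverse complement is GTCTTAG, matching at positions 150–156.
Each forward site pairs with the reverse site to give a product ending at position 156: sizes 125, 62 bp.

125 bp, 62 bp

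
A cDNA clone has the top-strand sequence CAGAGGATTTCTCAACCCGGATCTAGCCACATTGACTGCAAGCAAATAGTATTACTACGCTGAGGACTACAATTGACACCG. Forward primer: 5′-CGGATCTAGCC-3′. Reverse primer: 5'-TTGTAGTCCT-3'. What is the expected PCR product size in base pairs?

55 bp

The forward primer matches the template at positions 18–28.
Taking the reverse complement of TTGTAGTCCT gives AGGACTACAA, found at positions 63–72 on the template; the primer anneals here to the top strand with its 3' end pointing upstream.
The product runs from position 18 to position 72, so its length is 72 − 18 + 1 = 55 bp.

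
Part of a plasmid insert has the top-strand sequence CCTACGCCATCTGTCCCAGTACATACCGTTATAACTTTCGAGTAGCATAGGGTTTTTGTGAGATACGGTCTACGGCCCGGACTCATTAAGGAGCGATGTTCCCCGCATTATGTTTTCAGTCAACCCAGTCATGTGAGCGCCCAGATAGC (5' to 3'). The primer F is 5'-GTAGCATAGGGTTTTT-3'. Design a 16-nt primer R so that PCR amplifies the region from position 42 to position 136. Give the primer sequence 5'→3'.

5'-TCACATGACTGGGTTG-3'

The product's 3' end on the top strand is position 136.
The reverse primer anneals to the top strand over positions 121–136, i.e. to CAACCCAGTCATGTGA.
Its sequence written 5'→3' is the reverse complement: TCACATGACTGGGTTG.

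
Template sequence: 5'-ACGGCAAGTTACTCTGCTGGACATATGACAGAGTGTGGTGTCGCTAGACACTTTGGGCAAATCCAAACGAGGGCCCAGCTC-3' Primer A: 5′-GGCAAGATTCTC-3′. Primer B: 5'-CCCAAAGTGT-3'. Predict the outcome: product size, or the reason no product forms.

Primer A (GGCAAGATTCTC) does not match the top strand, and its reverse complement GAGAATCTTGCC does not match either.
With no annealing site for primer A, no amplification occurs.

No product — primer A has no binding site in the template.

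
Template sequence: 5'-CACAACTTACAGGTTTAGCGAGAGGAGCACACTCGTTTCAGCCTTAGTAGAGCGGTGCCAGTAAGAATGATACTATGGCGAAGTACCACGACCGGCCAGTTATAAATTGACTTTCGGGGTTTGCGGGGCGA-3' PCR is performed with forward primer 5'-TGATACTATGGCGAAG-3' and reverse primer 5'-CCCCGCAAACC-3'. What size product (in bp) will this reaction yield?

Scanning the template, TGATACTATGGCGAAG occurs at positions 68–83; this primer anneals to the bottom strand there with its 3' end pointing downstream.
The reverse primer's reverse complement is GGTTTGCGGGG, which matches the template at positions 118–128.
Amplicon spans positions 68–128: 61 bp.

61 bp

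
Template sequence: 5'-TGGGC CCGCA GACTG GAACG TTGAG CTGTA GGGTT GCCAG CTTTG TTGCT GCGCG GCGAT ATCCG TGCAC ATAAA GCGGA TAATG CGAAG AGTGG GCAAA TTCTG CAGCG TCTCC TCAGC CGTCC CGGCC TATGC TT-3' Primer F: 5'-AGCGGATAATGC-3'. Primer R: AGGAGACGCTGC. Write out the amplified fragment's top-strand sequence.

The forward primer matches the template at positions 75–86.
Taking the reverse complement of AGGAGACGCTGC gives GCAGCGTCTCCT, found at positions 105–116 on the template; the primer anneals here to the top strand with its 3' end pointing upstream.
The product is the template from position 75 through 116 (42 bp).

5'-AGCGGATAATGCGAAGAGTGGGCAAATTCTGCAGCGTCTCCT-3'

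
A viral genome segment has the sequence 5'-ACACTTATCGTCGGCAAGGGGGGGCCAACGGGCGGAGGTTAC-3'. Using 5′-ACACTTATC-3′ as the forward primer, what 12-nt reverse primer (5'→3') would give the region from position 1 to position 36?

The product's 3' end on the top strand is position 36.
The reverse primer anneals to the top strand over positions 25–36, i.e. to CCAACGGGCGGA.
Its sequence written 5'→3' is the reverse complement: TCCGCCCGTTGG.

5'-TCCGCCCGTTGG-3'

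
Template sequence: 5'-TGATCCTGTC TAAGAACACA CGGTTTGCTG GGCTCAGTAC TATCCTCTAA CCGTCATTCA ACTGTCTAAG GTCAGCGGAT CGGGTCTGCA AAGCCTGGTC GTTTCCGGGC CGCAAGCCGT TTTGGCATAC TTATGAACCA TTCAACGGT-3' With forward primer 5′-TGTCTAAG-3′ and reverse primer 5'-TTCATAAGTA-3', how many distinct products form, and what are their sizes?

Two products: 131 bp, 75 bp

The forward primer TGTCTAAG matches the top strand at positions 7–14, 63–70.
The reverse primer's reverse complement is TACTTATGAA, matching at positions 128–137.
Each forward site pairs with the reverse site to give a product ending at position 137: sizes 131, 75 bp.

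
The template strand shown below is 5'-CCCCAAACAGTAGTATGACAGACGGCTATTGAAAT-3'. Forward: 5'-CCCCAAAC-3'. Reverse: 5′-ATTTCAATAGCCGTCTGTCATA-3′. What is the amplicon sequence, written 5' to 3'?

5'-CCCCAAACAGTAGTATGACAGACGGCTATTGAAAT-3'

Forward primer CCCCAAAC is found on the top strand at positions 1–8.
Taking the reverse complement of ATTTCAATAGCCGTCTGTCATA gives TATGACAGACGGCTATTGAAAT, found at positions 14–35 on the template; the primer anneals here to the top strand with its 3' end pointing upstream.
The product is the template from position 1 through 35 (35 bp).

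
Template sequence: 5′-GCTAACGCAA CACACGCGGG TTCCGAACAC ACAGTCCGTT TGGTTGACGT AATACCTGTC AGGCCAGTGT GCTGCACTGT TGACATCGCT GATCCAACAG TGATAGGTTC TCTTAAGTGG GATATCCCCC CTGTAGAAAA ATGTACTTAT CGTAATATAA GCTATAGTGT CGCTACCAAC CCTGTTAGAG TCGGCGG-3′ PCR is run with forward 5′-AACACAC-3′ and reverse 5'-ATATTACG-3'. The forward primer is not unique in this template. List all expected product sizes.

The forward primer AACACAC matches the top strand at positions 9–15, 26–32.
The reverse primer's reverse complement is CGTAATAT, matching at positions 151–158.
Each forward site pairs with the reverse site to give a product ending at position 158: sizes 150, 133 bp.

150 bp, 133 bp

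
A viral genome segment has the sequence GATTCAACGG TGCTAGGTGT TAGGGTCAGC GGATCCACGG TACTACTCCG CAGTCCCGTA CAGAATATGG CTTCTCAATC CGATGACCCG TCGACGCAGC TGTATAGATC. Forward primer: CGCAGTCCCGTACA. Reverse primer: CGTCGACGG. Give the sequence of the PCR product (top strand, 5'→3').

5'-CGCAGTCCCGTACAGAATATGGCTTCTCAATCCGATGACCCGTCGACG-3'

The forward primer matches the template at positions 49–62.
The reverse primer's reverse complement is CCGTCGACG, which matches the template at positions 88–96.
The product is the template from position 49 through 96 (48 bp).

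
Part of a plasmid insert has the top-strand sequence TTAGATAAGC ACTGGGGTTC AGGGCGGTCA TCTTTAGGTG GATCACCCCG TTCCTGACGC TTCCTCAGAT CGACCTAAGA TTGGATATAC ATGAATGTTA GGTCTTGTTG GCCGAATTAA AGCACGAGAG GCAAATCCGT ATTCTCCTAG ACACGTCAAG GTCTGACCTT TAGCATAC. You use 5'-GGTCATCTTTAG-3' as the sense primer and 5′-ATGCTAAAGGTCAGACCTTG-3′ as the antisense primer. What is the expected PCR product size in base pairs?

The forward primer matches the template at positions 26–37.
Reverse complement of the reverse primer: CAAGGTCTGACCTTTAGCAT. This occurs on the top strand at positions 157–176.
Amplicon spans positions 26–176: 151 bp.

151 bp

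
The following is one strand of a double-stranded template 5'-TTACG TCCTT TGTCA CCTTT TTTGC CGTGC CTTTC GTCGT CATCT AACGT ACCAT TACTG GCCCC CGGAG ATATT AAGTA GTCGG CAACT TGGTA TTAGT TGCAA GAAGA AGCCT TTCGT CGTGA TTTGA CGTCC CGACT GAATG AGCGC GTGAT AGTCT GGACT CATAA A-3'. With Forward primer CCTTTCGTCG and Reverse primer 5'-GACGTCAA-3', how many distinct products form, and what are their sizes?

The forward primer CCTTTCGTCG matches the top strand at positions 30–39, 113–122.
The reverse primer's reverse complement is TTGACGTC, matching at positions 127–134.
Each forward site pairs with the reverse site to give a product ending at position 134: sizes 105, 22 bp.

Two products: 105 bp, 22 bp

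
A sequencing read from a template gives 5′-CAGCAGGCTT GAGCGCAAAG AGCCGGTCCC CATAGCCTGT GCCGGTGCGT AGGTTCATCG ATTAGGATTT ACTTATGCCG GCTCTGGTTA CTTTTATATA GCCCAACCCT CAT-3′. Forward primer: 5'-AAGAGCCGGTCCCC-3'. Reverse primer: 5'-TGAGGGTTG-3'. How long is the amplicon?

The forward primer matches the template at positions 18–31.
Reverse complement of the reverse primer: CAACCCTCA. This occurs on the top strand at positions 104–112.
The product runs from position 18 to position 112, so its length is 112 − 18 + 1 = 95 bp.

95 bp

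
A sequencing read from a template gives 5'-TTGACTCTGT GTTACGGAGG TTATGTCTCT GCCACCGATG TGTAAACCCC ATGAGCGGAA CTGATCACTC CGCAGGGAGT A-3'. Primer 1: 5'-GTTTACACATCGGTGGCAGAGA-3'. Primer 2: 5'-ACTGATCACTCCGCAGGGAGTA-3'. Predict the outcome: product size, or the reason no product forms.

No product — the primers' 3' ends point away from each other.

Primer 1 (GTTTACACATCGGTGGCAGAGA) has reverse complement TCTCTGCCACCGATGTGTAAAC, which matches the top strand at positions 26–47; primer 1 anneals to the top strand there with its 3' end pointing upstream toward position 26.
Primer 2 (ACTGATCACTCCGCAGGGAGTA) matches the top strand directly at positions 60–81; it anneals to the bottom strand with its 3' end pointing downstream toward position 81.
The 3' ends diverge (primer 1 extends toward position 1, primer 2 toward position 81), so the primers never converge on a shared product.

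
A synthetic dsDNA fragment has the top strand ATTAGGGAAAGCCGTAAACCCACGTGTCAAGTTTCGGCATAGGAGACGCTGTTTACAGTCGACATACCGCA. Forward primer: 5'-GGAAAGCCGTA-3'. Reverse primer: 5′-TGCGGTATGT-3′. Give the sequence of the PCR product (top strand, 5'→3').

5'-GGAAAGCCGTAAACCCACGTGTCAAGTTTCGGCATAGGAGACGCTGTTTACAGTCGACATACCGCA-3'

Forward primer GGAAAGCCGTA is found on the top strand at positions 6–16.
The reverse primer's reverse complement is ACATACCGCA, which matches the template at positions 62–71.
The product is the template from position 6 through 71 (66 bp).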